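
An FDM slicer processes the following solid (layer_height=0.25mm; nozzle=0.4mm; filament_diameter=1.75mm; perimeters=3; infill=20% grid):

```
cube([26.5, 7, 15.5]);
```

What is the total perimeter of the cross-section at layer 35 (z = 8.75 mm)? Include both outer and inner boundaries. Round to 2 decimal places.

67.00 mm

At z = 8.75 mm: the cube is present — its section is the full 26.5×7 rectangle (perimeter 67.00 mm). Overall, the cross-section is a single solid region. Total boundary length (outer) = 67.00 mm.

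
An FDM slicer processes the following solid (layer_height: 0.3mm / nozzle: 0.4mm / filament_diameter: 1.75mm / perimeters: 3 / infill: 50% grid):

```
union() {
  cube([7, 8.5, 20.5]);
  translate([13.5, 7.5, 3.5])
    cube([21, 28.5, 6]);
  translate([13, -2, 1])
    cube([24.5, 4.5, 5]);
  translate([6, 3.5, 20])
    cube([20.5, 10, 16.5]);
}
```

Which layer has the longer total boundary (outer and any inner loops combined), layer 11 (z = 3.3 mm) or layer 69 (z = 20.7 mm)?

Layer 11 (z = 3.3): the 7×8.5 cube contributes its full rectangle (perimeter 31.00 mm); the cube at (13.5, 7.5) is not intersected at this z (z outside [3.5, 9.5]); the 24.5×4.5 cube at (13, -2) contributes its full rectangle (perimeter 58.00 mm); the cube at (6, 3.5) does not reach this height (z outside [20, 36.5]); Combining (union): the 2 present regions are separate (no shared area or edge), so areas and boundary lengths simply add and each stays a separate island — boundary = 89.00 mm. So its perimeter = 89.00 mm. Layer 69 (z = 20.7): the cube is absent (z outside [0, 20.5]); the cube at (13.5, 7.5) does not reach this height (z outside [3.5, 9.5]); the cube at (13, -2) is not intersected at this z (z outside [1, 6]); the cube at (6, 3.5) (footprint 20.5×10) is included at this height (perimeter 61.00 mm); Merging all regions: only the 20.5×10 cube at (6, 3.5) is present, so the union is just that shape — boundary = 61.00 mm. So its perimeter = 61.00 mm. Layer 11 is larger (89.00 vs 61.00 mm).

layer 11 (z = 3.3 mm)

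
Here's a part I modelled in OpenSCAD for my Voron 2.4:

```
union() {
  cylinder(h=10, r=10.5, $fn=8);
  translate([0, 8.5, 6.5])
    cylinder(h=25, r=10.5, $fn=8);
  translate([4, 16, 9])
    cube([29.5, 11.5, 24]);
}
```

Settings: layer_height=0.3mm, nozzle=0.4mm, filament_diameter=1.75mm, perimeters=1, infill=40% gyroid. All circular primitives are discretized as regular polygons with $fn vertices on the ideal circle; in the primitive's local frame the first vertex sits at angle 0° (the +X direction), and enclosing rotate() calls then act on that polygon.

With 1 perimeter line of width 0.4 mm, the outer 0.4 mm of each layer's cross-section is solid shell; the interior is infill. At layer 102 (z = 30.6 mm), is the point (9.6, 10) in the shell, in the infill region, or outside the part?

shell

At z = 30.6 mm: the cylinder is not intersected at this z (z outside [0, 10]); the cylinder at (0, 8.5): section is a regular 8-gon, circumradius r=10.5; the cube at (4, 16) (footprint 29.5×11.5) is included at this height; Combining (union): the regions partially overlap (shared area 2.18 mm²), so overlapping operands fuse into one piece — 1 connected region. Overall, the cross-section is a single solid region. The nearest boundary edge runs (7.42, 15.92)→(10.50, 8.50); distance from the point to it = 0.26 mm. The point is inside the cross-section, 0.26 mm from the nearest boundary — within the 0.4 mm shell band (1 × 0.4).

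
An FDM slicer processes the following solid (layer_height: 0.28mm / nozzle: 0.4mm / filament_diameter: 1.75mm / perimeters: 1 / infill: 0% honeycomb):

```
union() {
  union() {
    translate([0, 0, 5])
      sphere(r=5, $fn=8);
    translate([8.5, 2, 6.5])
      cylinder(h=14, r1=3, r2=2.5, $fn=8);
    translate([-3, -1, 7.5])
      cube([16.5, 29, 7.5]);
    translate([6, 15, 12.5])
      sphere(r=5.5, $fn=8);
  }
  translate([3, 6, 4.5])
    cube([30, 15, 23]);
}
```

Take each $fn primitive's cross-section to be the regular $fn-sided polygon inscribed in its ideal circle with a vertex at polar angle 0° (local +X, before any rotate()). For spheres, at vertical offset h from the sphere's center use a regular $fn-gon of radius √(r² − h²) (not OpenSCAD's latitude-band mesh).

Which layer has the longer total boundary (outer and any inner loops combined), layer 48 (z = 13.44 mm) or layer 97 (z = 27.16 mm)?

layer 48 (z = 13.44 mm)

Layer 48 (z = 13.44): the sphere is absent (|z−center|=8.440 > r=5); the cone at (8.5, 2) contributes a regular 8-gon of circumradius 2.752 (interpolated between r1=3 and r2=2.5 at t=0.496) (perimeter = 2·8·2.752·sin(180°/8) = 16.85 mm); the cube at (-3, -1) is present — its section is the full 16.5×29 rectangle (perimeter 91.00 mm); the r=5.5 sphere at (6, 15) slices to a regular 8-gon of circumradius 5.419 (√(r²−h²) with h=0.94 from center) (perimeter = 2·8·5.419·sin(180°/8) = 33.18 mm); Taking the union: the regions partially overlap (shared area 104.48 mm²), so the edge portions inside another operand are dropped and the merged outline is re-measured after clipping — boundary = 91.00 mm; the cube at (3, 6) is present — its section is the full 30×15 rectangle (perimeter 90.00 mm); Combining (union): the regions partially overlap (shared area 157.50 mm²), so the edge portions inside another operand are dropped and the merged outline is re-measured after clipping — boundary = 130.00 mm. So its perimeter = 130.00 mm. Layer 97 (z = 27.16): the sphere is not intersected at this z (|z−center|=22.160 > r=5); the cone at (8.5, 2) is not intersected at this z (z outside [6.5, 20.5]); the cube at (-3, -1) is not intersected at this z (z outside [7.5, 15]); the sphere at (6, 15) is absent (|z−center|=14.660 > r=5.5); Combining (union): nothing is present at this height; the cube at (3, 6) is present — its section is the full 30×15 rectangle (perimeter 90.00 mm); Combining (union): only the 30×15 cube at (3, 6) is present, so the union is just that shape — boundary = 90.00 mm. So its perimeter = 90.00 mm. Layer 48 is larger (130.00 vs 90.00 mm).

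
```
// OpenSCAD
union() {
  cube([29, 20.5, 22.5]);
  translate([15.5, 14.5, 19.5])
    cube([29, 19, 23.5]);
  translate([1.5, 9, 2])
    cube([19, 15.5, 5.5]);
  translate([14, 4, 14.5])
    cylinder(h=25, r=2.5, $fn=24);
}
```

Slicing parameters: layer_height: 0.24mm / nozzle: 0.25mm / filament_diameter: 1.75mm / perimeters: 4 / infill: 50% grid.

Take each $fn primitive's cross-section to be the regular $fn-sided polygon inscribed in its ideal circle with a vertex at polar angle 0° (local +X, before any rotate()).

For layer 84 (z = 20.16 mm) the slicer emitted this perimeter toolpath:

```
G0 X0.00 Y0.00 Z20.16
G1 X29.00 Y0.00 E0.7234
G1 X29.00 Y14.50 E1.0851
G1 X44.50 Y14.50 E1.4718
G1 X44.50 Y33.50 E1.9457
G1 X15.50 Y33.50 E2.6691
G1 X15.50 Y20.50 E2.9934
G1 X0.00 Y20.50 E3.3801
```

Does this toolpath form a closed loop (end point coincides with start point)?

Start point (G0): (0.00, 0.00). End point (last G1): the path does not return to the start — open.

no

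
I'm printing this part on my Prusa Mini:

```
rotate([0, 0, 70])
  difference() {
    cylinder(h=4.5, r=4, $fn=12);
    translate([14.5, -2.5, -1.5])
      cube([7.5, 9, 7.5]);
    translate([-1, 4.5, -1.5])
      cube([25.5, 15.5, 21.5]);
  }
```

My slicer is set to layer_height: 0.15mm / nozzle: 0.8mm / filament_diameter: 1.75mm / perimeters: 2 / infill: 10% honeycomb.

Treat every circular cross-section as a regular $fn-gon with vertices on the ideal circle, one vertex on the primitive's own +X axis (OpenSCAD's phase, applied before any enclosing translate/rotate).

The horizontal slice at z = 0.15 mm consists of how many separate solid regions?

1

At z = 0.15 mm: the r=4 cylinder gives a regular 12-gon of circumradius 4 (constant along its height); the 7.5×9 cube at (14.5, -2.5) contributes its full rectangle; the cube at (-1, 4.5) (footprint 25.5×15.5) is included at this height; After the difference (first − rest): starting from the r=4 cylinder, the 7.5×9 cube at (14.5, -2.5) misses the remaining region (no effect); the 25.5×15.5 cube at (-1, 4.5) misses the remaining region (no effect) — 1 connected region; (whole slice rotated 70° about Z — lengths, areas and connectivity unchanged). The result has 1 disconnected region.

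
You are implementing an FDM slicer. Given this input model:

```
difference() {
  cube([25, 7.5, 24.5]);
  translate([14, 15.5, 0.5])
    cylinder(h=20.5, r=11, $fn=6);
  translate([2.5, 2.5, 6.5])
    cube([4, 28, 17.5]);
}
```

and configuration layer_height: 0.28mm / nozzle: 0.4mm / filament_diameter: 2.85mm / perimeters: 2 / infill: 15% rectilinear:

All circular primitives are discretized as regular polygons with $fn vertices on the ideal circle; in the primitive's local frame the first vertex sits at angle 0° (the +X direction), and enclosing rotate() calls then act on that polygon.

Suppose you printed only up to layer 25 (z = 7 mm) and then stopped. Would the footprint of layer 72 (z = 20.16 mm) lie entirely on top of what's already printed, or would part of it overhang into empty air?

entirely on top

Compare the two slices. At z = 7: the 25×7.5 cube contributes its full rectangle (area 187.50 mm²); the r=11 cylinder at (14, 15.5) gives a regular 6-gon of circumradius 11 (constant along its height) (area = (6/2)·11.000²·sin(360°/6) = 314.37 mm²); the cube at (2.5, 2.5) is present — its section is the full 4×28 rectangle (area 112.00 mm²); After the difference (first − rest): starting from the 25×7.5 cube (187.50 mm²), the r=11 cylinder at (14, 15.5) partially overlaps it — only the 18.13 mm² overlap (of its 314.37 mm²) is removed, clipping the outline; the 4×28 cube at (2.5, 2.5) partially overlaps it — only the 20.00 mm² overlap (of its 112.00 mm²) is removed, clipping the outline — area = 149.37 mm². At z = 20.16: the 25×7.5 cube contributes its full rectangle (area 187.50 mm²); the r=11 cylinder at (14, 15.5) gives a regular 6-gon of circumradius 11 (constant along its height) (area = (6/2)·11.000²·sin(360°/6) = 314.37 mm²); the 4×28 cube at (2.5, 2.5) contributes its full rectangle (area 112.00 mm²); After the difference (first − rest): starting from the 25×7.5 cube (187.50 mm²), the r=11 cylinder at (14, 15.5) partially overlaps it — only the 18.13 mm² overlap (of its 314.37 mm²) is removed, clipping the outline; the 4×28 cube at (2.5, 2.5) partially overlaps it — only the 20.00 mm² overlap (of its 112.00 mm²) is removed, clipping the outline — area = 149.37 mm². Checking containment: the cross-section at z = 20.16 is a subset of the cross-section at z = 7.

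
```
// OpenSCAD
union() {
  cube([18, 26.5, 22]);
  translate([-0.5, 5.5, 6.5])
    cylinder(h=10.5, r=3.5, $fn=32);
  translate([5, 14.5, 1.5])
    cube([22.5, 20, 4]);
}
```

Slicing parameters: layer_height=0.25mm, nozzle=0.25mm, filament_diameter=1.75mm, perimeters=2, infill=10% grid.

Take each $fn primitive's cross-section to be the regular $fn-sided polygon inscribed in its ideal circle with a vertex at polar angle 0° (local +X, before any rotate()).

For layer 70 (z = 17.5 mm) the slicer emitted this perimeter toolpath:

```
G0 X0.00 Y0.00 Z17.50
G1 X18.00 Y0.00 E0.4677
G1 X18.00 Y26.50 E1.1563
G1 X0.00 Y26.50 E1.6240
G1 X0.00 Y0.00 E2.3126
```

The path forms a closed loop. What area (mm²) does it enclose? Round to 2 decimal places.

477.00 mm²

Apply the shoelace formula to the sequence of (X, Y) vertices; enclosed area = 477.00 mm².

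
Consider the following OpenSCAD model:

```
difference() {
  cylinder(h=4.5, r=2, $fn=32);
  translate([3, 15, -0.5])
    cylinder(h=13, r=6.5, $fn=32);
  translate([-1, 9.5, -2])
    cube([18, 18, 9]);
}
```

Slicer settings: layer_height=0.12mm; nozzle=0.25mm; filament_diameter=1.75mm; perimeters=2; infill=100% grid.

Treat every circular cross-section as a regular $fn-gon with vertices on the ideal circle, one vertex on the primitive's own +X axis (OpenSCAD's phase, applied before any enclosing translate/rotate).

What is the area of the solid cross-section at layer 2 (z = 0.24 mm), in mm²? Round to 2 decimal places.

12.49 mm²

At z = 0.24 mm: the r=2 cylinder gives a regular 32-gon of circumradius 2 (constant along its height) (area = (32/2)·2.000²·sin(360°/32) = 12.49 mm²); the r=6.5 cylinder at (3, 15) gives a regular 32-gon of circumradius 6.5 (constant along its height) (area = (32/2)·6.500²·sin(360°/32) = 131.88 mm²); the cube at (-1, 9.5) (footprint 18×18) is included at this height (area 324.00 mm²); Taking the first minus the rest: starting from the r=2 cylinder (12.49 mm²), the r=6.5 cylinder at (3, 15) misses the remaining region (no effect); the 18×18 cube at (-1, 9.5) misses the remaining region (no effect) — area = 12.49 mm². Overall, the cross-section is a single solid region. Net area = 12.49 mm².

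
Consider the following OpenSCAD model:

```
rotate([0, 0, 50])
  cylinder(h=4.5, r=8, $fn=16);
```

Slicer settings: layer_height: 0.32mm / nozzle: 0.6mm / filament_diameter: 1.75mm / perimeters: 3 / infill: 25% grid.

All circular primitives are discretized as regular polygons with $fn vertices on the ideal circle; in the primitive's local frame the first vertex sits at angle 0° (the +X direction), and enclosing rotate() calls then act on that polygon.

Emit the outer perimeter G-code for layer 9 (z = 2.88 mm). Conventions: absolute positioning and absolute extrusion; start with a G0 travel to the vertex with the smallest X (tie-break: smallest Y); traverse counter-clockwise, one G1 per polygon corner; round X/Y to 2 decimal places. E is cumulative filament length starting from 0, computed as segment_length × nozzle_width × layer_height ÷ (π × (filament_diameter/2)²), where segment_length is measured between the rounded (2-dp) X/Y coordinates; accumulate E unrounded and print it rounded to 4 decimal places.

G0 X-7.97 Y-0.70 Z2.88
G1 X-7.10 Y-3.69 E0.2486
G1 X-5.14 Y-6.13 E0.4984
G1 X-2.41 Y-7.63 E0.7471
G1 X0.70 Y-7.97 E0.9968
G1 X3.69 Y-7.10 E1.2454
G1 X6.13 Y-5.14 E1.4952
G1 X7.63 Y-2.41 E1.7438
G1 X7.97 Y0.70 E1.9936
G1 X7.10 Y3.69 E2.2421
G1 X5.14 Y6.13 E2.4920
G1 X2.41 Y7.63 E2.7406
G1 X-0.70 Y7.97 E2.9903
G1 X-3.69 Y7.10 E3.2389
G1 X-6.13 Y5.14 E3.4888
G1 X-7.63 Y2.41 E3.7374
G1 X-7.97 Y-0.70 E3.9871

At z = 2.88 mm: the r=8 cylinder contributes a regular 16-gon of circumradius 8; (rotated 50° about Z; rotation is an isometry so areas/perimeters/island counts are preserved). The outline is a single polygon with 16 vertices. Extrusion per mm of travel: 0.6 × 0.32 / (π × 0.875²) = 0.079824. Accumulating E over each segment gives final E = 3.9871.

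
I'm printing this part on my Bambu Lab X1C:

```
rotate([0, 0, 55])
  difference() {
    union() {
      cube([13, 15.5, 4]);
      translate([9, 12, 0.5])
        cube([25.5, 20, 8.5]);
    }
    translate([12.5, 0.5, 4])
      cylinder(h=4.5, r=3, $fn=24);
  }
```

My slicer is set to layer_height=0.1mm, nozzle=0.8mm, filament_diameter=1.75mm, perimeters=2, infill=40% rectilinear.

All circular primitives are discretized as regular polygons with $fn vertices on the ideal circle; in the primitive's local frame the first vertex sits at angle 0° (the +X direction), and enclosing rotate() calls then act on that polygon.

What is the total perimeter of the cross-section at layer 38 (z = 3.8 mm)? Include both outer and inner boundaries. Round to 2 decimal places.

At z = 3.8 mm: the cube (footprint 13×15.5) is included at this height (perimeter 57.00 mm); the cube at (9, 12) (footprint 25.5×20) is included at this height (perimeter 91.00 mm); Taking the union: the regions partially overlap (shared area 14.00 mm²), so the edge portions inside another operand are dropped and the merged outline is re-measured after clipping — boundary = 133.00 mm; the cylinder at (12.5, 0.5) is absent (z outside [4, 8.5]); Subtracting the remaining from the first: none of the subtracted shapes is present at this height, so that combined region is unchanged — boundary = 133.00 mm; (rotated 55° about Z; rotation is an isometry so areas/perimeters/island counts are preserved). Overall, the cross-section is a single solid region. Total boundary length (outer) = 133.00 mm.

133.00 mm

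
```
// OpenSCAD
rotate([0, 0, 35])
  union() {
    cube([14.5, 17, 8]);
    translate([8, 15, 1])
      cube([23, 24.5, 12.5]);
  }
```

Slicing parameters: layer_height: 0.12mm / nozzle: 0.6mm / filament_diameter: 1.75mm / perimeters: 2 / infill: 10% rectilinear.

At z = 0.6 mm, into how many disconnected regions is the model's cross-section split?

1

At z = 0.6 mm: the 14.5×17 cube contributes its full rectangle; the cube at (8, 15) is absent (z outside [1, 13.5]); Merging all regions: only the 14.5×17 cube is present, so the union is just that shape — 1 connected region; (rotated 35° about Z; rotation is an isometry so areas/perimeters/island counts are preserved). The result has 1 disconnected region.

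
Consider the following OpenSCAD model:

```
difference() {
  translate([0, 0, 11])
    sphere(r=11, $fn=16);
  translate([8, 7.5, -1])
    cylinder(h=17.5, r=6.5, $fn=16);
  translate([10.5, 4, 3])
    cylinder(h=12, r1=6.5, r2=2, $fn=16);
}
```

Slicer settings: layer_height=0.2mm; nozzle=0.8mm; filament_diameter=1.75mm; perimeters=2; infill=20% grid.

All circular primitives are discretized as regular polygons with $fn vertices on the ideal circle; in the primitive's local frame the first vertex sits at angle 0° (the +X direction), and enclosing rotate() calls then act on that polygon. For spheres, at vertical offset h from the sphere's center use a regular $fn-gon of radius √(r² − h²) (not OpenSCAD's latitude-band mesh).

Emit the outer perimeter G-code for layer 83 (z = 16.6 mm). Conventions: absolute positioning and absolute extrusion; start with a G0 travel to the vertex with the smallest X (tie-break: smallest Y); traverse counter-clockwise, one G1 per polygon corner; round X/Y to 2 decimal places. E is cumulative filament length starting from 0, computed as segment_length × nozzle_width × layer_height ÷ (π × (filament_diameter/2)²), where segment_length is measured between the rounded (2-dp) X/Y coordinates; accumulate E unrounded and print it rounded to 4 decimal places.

G0 X-9.47 Y0.00 Z16.60
G1 X-8.75 Y-3.62 E0.2455
G1 X-6.69 Y-6.69 E0.4915
G1 X-3.62 Y-8.75 E0.7374
G1 X0.00 Y-9.47 E0.9829
G1 X3.62 Y-8.75 E1.2284
G1 X6.69 Y-6.69 E1.4744
G1 X8.75 Y-3.62 E1.7203
G1 X9.47 Y0.00 E1.9658
G1 X8.75 Y3.62 E2.2113
G1 X6.69 Y6.69 E2.4573
G1 X3.62 Y8.75 E2.7032
G1 X0.00 Y9.47 E2.9487
G1 X-3.62 Y8.75 E3.1942
G1 X-6.69 Y6.69 E3.4402
G1 X-8.75 Y3.62 E3.6861
G1 X-9.47 Y0.00 E3.9316

At z = 16.6 mm: the r=11 sphere contributes a regular 16-gon of circumradius √(11²−5.6²) = 9.468; the cylinder at (8, 7.5) is not intersected at this z (z outside [-1, 16.5]); the cone at (10.5, 4) is not intersected at this z (z outside [3, 15]); Subtracting the remaining from the first: none of the subtracted shapes is present at this height, so the r=11 sphere is unchanged — 1 connected region. The outline is a single polygon with 16 vertices. Extrusion per mm of travel: 0.8 × 0.2 / (π × 0.875²) = 0.066520. Accumulating E over each segment gives final E = 3.9316.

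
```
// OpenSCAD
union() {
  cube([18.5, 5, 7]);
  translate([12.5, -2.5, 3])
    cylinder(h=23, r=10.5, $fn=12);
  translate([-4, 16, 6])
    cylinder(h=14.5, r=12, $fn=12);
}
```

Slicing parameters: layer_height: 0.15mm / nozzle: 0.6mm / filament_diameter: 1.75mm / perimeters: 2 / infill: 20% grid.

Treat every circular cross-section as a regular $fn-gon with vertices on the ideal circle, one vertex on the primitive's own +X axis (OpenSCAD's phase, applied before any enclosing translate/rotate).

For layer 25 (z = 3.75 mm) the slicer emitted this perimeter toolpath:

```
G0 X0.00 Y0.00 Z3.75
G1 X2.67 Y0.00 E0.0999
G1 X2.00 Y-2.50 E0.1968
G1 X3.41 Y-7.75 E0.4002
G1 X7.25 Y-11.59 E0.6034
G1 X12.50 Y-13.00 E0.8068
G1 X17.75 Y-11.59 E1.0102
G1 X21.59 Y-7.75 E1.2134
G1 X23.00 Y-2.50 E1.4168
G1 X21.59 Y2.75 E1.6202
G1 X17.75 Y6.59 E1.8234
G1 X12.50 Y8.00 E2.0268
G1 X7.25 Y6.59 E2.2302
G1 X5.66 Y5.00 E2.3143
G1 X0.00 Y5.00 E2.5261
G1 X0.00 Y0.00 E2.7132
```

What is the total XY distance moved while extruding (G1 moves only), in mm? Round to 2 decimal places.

Sum the Euclidean lengths of each G1 segment: total = 72.51 mm.

72.51 mm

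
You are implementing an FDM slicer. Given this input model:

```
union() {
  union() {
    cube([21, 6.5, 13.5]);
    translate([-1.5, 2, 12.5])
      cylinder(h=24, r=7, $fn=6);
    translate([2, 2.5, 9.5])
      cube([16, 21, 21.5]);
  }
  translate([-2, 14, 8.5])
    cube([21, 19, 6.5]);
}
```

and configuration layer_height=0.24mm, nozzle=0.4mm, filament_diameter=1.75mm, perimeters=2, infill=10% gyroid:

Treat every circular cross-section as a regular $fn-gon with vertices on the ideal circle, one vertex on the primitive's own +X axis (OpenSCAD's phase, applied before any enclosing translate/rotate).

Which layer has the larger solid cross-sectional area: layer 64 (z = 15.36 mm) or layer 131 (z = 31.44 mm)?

Layer 64 (z = 15.36): the cube is absent (z outside [0, 13.5]); the r=7 cylinder at (-1.5, 2) gives a regular 6-gon of circumradius 7 (constant along its height) (area = (6/2)·7.000²·sin(360°/6) = 127.31 mm²); the cube at (2, 2.5) is present — its section is the full 16×21 rectangle (area 336.00 mm²); Combining (union): the regions partially overlap — summed areas 463.31 mm² minus the doubly-counted overlap 8.93 mm² gives 454.37 mm² — area = 454.37 mm²; the cube at (-2, 14) is not intersected at this z (z outside [8.5, 15]); Taking the union: only the result so far is present, so the union is just that shape — area = 454.37 mm². So its area = 454.37 mm². Layer 131 (z = 31.44): the cube is not intersected at this z (z outside [0, 13.5]); the cylinder at (-1.5, 2): section is a regular 6-gon, circumradius r=7 (area = (6/2)·7.000²·sin(360°/6) = 127.31 mm²); the cube at (2, 2.5) is absent (z outside [9.5, 31]); Taking the union: only the r=7 cylinder at (-1.5, 2) is present, so the union is just that shape — area = 127.31 mm²; the cube at (-2, 14) is not intersected at this z (z outside [8.5, 15]); Taking the union: only that combined region is present, so the union is just that shape — area = 127.31 mm². So its area = 127.31 mm². Layer 64 is larger (454.37 vs 127.31 mm²).

layer 64 (z = 15.36 mm)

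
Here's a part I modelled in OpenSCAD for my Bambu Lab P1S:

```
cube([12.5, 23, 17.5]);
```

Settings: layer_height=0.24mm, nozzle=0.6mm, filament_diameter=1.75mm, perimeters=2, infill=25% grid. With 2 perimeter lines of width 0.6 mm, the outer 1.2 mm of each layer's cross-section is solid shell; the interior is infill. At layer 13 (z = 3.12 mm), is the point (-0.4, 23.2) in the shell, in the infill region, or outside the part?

At z = 3.12 mm: the cube (footprint 12.5×23) is included at this height. Overall, the cross-section is a single solid region. The nearest boundary edge runs (12.50, 23.00)→(0.00, 23.00); distance from the point to it = 0.45 mm. The point is not inside any of the regions above, so it lies outside the cross-section (0.45 mm from the nearest boundary).

outside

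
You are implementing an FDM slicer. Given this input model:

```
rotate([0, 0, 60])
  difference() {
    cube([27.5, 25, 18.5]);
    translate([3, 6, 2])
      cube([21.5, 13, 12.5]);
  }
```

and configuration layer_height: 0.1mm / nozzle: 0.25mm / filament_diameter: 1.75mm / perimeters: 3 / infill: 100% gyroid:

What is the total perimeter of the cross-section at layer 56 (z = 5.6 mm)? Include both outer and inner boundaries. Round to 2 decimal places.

At z = 5.6 mm: the cube (footprint 27.5×25) is included at this height (perimeter 105.00 mm); the cube at (3, 6) (footprint 21.5×13) is included at this height (perimeter 69.00 mm); Taking the first minus the rest: starting from the 27.5×25 cube, the 21.5×13 cube at (3, 6) lies wholly inside it (removes its full 279.50 mm² and its 69.00 mm outline becomes a hole wall) — boundary (outer + 1 inner loop) = 174.00 mm; (rotated 60° about Z; rotation is an isometry so areas/perimeters/island counts are preserved). Overall, the cross-section is one region with 1 hole. Total boundary length (outer + inner) = 174.00 mm.

174.00 mm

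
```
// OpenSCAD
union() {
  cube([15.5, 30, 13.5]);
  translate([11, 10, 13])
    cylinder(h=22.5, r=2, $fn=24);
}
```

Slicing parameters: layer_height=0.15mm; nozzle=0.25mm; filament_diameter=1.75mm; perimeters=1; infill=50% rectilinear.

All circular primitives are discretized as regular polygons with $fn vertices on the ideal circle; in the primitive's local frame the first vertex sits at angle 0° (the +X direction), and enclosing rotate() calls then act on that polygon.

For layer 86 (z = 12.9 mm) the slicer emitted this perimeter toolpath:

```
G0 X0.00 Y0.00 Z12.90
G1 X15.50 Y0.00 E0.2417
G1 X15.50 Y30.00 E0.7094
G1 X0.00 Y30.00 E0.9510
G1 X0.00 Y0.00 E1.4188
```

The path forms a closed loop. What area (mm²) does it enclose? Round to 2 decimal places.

465.00 mm²

Apply the shoelace formula to the sequence of (X, Y) vertices; enclosed area = 465.00 mm².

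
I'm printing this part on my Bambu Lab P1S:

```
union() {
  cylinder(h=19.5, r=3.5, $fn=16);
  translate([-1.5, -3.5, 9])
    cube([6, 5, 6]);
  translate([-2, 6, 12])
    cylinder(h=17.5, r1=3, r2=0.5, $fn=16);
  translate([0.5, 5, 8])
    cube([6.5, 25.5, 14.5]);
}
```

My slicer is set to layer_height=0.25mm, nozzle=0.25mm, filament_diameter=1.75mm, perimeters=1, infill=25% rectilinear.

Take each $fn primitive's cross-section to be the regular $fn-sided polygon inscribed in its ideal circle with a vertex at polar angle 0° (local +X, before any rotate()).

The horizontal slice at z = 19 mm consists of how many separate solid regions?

3

At z = 19 mm: the r=3.5 cylinder gives a regular 16-gon of circumradius 3.5 (constant along its height); the cube at (-1.5, -3.5) does not reach this height (z outside [9, 15]); the cone at (-2, 6) contributes a regular 16-gon of circumradius 2.000 (interpolated between r1=3 and r2=0.5 at t=0.400); the cube at (0.5, 5) (footprint 6.5×25.5) is included at this height; Merging all regions: the 3 present regions are separate (no shared area or edge), so areas and boundary lengths simply add and each stays a separate island — 3 connected regions. The result has 3 disconnected regions.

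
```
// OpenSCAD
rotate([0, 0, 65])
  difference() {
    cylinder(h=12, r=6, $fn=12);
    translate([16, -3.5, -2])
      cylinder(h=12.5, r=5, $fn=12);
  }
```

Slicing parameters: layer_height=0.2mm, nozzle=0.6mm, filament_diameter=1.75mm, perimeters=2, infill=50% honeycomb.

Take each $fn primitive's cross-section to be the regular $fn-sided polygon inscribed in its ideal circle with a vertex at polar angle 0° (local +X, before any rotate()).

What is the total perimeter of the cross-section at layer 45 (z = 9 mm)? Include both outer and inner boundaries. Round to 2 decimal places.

At z = 9 mm: the r=6 cylinder contributes a regular 12-gon of circumradius 6 (perimeter = 2·12·6.000·sin(180°/12) = 37.27 mm); the r=5 cylinder at (16, -3.5) contributes a regular 12-gon of circumradius 5 (perimeter = 2·12·5.000·sin(180°/12) = 31.06 mm); Taking the first minus the rest: starting from the r=6 cylinder, the r=5 cylinder at (16, -3.5) misses the remaining region (no effect) — boundary = 37.27 mm; (whole slice rotated 65° about Z — lengths, areas and connectivity unchanged). Overall, the cross-section is a single solid region. Total boundary length (outer) = 37.27 mm.

37.27 mm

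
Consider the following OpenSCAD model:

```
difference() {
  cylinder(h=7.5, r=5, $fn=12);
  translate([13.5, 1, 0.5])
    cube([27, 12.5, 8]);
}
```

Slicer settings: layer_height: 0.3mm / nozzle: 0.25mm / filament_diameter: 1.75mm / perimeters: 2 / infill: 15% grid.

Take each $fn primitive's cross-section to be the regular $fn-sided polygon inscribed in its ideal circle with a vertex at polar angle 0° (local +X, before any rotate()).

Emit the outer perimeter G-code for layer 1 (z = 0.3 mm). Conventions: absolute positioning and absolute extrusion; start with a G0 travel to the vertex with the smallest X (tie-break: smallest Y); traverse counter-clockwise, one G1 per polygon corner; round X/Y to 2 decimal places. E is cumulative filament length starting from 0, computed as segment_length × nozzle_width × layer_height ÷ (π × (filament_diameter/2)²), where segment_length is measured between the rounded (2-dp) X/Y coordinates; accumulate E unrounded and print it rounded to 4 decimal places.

G0 X-5.00 Y0.00 Z0.30
G1 X-4.33 Y-2.50 E0.0807
G1 X-2.50 Y-4.33 E0.1614
G1 X0.00 Y-5.00 E0.2421
G1 X2.50 Y-4.33 E0.3228
G1 X4.33 Y-2.50 E0.4035
G1 X5.00 Y0.00 E0.4842
G1 X4.33 Y2.50 E0.5649
G1 X2.50 Y4.33 E0.6456
G1 X0.00 Y5.00 E0.7263
G1 X-2.50 Y4.33 E0.8070
G1 X-4.33 Y2.50 E0.8877
G1 X-5.00 Y0.00 E0.9684

At z = 0.3 mm: the cylinder: section is a regular 12-gon, circumradius r=5; the cube at (13.5, 1) is absent (z outside [0.5, 8.5]); Subtracting the remaining from the first: none of the subtracted shapes is present at this height, so the r=5 cylinder is unchanged — 1 connected region. The outline is a single polygon with 12 vertices. Extrusion per mm of travel: 0.25 × 0.3 / (π × 0.875²) = 0.031181. Accumulating E over each segment gives final E = 0.9684.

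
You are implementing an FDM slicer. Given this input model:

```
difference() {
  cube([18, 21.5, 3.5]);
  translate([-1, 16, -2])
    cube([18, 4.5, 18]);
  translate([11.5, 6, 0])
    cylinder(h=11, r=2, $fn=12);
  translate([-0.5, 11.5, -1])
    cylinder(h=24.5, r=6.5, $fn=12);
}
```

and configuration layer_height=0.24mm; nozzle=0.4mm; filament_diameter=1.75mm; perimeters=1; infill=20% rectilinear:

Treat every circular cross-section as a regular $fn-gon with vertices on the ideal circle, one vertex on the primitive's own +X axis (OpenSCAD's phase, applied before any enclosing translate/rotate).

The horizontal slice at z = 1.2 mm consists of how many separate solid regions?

At z = 1.2 mm: the cube (footprint 18×21.5) is included at this height; the cube at (-1, 16) is present — its section is the full 18×4.5 rectangle; the cylinder at (11.5, 6): section is a regular 12-gon, circumradius r=2; the r=6.5 cylinder at (-0.5, 11.5) gives a regular 12-gon of circumradius 6.5 (constant along its height); After the difference (first − rest): starting from the 18×21.5 cube, the 18×4.5 cube at (-1, 16) partially overlaps it — only the 76.50 mm² overlap (of its 81.00 mm²) is removed, clipping the outline; the r=2 cylinder at (11.5, 6) lies wholly inside it (removes its full 12.00 mm² and its 12.42 mm outline becomes a hole wall); the r=6.5 cylinder at (-0.5, 11.5) partially overlaps it — only the 52.19 mm² overlap (of its 126.75 mm²) is removed, clipping the outline — 1 connected region with 1 hole. The result has 1 disconnected region.

1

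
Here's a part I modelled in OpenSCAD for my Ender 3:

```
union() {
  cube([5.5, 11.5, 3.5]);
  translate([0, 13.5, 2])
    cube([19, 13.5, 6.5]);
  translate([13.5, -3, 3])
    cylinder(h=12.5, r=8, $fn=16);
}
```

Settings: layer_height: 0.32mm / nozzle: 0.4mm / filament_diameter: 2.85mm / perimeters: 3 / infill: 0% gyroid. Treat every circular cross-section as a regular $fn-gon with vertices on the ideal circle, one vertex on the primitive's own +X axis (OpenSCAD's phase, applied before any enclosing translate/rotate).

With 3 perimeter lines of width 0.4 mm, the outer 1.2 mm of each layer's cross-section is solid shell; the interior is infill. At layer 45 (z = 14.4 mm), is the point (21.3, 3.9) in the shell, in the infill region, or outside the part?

At z = 14.4 mm: the cube is absent (z outside [0, 3.5]); the cube at (0, 13.5) is not intersected at this z (z outside [2, 8.5]); the r=8 cylinder at (13.5, -3) contributes a regular 16-gon of circumradius 8; Combining (union): only the r=8 cylinder at (13.5, -3) is present, so the union is just that shape — 1 connected region. Overall, the cross-section is a single solid region. The nearest boundary edge runs (20.89, 0.06)→(19.16, 2.66); distance from the point to it = 2.47 mm. The point is not inside any of the regions above, so it lies outside the cross-section (2.47 mm from the nearest boundary).

outside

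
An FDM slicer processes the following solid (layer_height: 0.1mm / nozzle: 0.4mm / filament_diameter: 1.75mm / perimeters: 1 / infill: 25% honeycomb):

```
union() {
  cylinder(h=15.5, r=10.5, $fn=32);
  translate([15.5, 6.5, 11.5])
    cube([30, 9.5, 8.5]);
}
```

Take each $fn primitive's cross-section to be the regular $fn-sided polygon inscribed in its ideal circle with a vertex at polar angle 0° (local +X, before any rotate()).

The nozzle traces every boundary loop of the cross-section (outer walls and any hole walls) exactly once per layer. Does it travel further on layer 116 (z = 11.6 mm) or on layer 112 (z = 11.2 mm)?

layer 116 (z = 11.6 mm)

Layer 116 (z = 11.6): the r=10.5 cylinder gives a regular 32-gon of circumradius 10.5 (constant along its height) (perimeter = 2·32·10.500·sin(180°/32) = 65.87 mm); the 30×9.5 cube at (15.5, 6.5) contributes its full rectangle (perimeter 79.00 mm); Taking the union: the 2 present regions are separate (no shared area or edge), so areas and boundary lengths simply add and each stays a separate island — boundary = 144.87 mm. So its perimeter = 144.87 mm. Layer 112 (z = 11.2): the r=10.5 cylinder contributes a regular 32-gon of circumradius 10.5 (perimeter = 2·32·10.500·sin(180°/32) = 65.87 mm); the cube at (15.5, 6.5) is not intersected at this z (z outside [11.5, 20]); Taking the union: only the r=10.5 cylinder is present, so the union is just that shape — boundary = 65.87 mm. So its perimeter = 65.87 mm. Layer 116 is larger (144.87 vs 65.87 mm).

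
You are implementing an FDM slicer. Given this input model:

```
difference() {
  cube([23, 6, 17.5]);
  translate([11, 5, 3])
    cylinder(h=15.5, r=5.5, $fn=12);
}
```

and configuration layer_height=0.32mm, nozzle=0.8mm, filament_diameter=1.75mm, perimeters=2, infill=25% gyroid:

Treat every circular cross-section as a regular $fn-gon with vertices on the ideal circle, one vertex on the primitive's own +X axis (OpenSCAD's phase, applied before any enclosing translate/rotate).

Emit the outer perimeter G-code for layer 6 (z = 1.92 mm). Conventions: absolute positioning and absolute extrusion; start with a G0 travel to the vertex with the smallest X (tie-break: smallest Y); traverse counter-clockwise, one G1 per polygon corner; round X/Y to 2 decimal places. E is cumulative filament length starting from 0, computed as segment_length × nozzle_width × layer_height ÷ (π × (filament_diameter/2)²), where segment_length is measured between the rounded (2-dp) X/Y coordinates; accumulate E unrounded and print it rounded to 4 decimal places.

G0 X0.00 Y0.00 Z1.92
G1 X23.00 Y0.00 E2.4479
G1 X23.00 Y6.00 E3.0865
G1 X0.00 Y6.00 E5.5345
G1 X0.00 Y0.00 E6.1731

At z = 1.92 mm: the cube is present — its section is the full 23×6 rectangle; the cylinder at (11, 5) is not intersected at this z (z outside [3, 18.5]); Subtracting the remaining from the first: none of the subtracted shapes is present at this height, so the 23×6 cube is unchanged — 1 connected region. The outline is a single polygon with 4 vertices. Extrusion per mm of travel: 0.8 × 0.32 / (π × 0.875²) = 0.106432. Accumulating E over each segment gives final E = 6.1731.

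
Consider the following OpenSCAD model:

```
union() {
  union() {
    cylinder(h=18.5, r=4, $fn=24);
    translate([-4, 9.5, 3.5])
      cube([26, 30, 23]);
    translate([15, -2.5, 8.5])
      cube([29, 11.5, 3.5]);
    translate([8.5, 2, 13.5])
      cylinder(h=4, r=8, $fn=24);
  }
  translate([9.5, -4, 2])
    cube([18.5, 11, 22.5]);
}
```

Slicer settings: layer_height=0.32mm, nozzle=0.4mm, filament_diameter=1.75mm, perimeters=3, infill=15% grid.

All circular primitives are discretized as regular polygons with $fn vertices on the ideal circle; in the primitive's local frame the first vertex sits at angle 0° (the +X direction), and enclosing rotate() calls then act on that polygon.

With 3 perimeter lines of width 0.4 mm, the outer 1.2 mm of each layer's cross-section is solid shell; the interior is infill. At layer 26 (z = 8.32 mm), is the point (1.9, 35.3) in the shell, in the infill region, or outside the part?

At z = 8.32 mm: the cylinder: section is a regular 24-gon, circumradius r=4; the cube at (-4, 9.5) is present — its section is the full 26×30 rectangle; the cube at (15, -2.5) does not reach this height (z outside [8.5, 12]); the cylinder at (8.5, 2) does not reach this height (z outside [13.5, 17.5]); Combining (union): the 2 present regions are separate (no shared area or edge), so areas and boundary lengths simply add and each stays a separate island — 2 connected regions; the cube at (9.5, -4) is present — its section is the full 18.5×11 rectangle; Merging all regions: the 2 present regions are separate (no shared area or edge), so areas and boundary lengths simply add and each stays a separate island — 3 connected regions. Overall, the cross-section has 3 separate islands. The nearest boundary edge runs (-4.00, 39.50)→(22.00, 39.50); distance from the point to it = 4.20 mm. (Shell/infill is judged within the island containing the point — the largest one.) The point is inside the cross-section and 4.20 mm from the nearest boundary — more than the 1.2 mm shell width (3 × 0.4), so it's in the infill interior.

infill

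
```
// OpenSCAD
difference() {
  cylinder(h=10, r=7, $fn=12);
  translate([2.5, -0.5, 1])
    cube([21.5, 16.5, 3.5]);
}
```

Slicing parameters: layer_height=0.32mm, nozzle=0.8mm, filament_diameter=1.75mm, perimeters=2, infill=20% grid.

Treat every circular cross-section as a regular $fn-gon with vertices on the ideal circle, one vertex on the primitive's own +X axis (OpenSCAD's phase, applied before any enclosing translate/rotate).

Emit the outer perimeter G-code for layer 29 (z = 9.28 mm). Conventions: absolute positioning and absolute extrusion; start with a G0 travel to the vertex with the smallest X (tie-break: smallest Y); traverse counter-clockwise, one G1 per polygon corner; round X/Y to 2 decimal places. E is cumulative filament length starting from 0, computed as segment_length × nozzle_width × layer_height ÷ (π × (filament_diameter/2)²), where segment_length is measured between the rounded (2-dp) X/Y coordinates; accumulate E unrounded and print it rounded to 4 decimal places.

G0 X-7.00 Y0.00 Z9.28
G1 X-6.06 Y-3.50 E0.3857
G1 X-3.50 Y-6.06 E0.7710
G1 X0.00 Y-7.00 E1.1568
G1 X3.50 Y-6.06 E1.5425
G1 X6.06 Y-3.50 E1.9278
G1 X7.00 Y0.00 E2.3135
G1 X6.06 Y3.50 E2.6992
G1 X3.50 Y6.06 E3.0846
G1 X0.00 Y7.00 E3.4703
G1 X-3.50 Y6.06 E3.8560
G1 X-6.06 Y3.50 E4.2413
G1 X-7.00 Y0.00 E4.6270

At z = 9.28 mm: the r=7 cylinder gives a regular 12-gon of circumradius 7 (constant along its height); the cube at (2.5, -0.5) is not intersected at this z (z outside [1, 4.5]); Taking the first minus the rest: none of the subtracted shapes is present at this height, so the r=7 cylinder is unchanged — 1 connected region. The outline is a single polygon with 12 vertices. Extrusion per mm of travel: 0.8 × 0.32 / (π × 0.875²) = 0.106432. Accumulating E over each segment gives final E = 4.6270.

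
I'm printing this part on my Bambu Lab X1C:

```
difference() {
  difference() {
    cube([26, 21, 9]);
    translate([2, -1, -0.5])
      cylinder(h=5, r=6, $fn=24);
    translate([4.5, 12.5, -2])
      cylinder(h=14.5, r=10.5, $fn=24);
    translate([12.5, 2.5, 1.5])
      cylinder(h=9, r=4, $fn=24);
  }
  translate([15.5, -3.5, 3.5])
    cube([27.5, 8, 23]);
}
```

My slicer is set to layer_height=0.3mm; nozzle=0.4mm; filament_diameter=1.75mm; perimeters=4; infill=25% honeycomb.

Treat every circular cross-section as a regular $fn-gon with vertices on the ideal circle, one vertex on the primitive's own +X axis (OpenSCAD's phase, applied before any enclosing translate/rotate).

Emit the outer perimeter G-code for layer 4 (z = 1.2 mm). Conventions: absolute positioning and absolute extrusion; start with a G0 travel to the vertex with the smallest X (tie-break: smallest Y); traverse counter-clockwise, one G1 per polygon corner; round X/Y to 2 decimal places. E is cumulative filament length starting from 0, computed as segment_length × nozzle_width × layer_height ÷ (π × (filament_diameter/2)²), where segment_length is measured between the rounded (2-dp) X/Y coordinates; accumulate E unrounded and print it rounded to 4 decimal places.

G0 X6.95 Y2.32 Z1.20
G1 X7.20 Y2.00 E0.0203
G1 X7.80 Y0.55 E0.0985
G1 X7.87 Y0.00 E0.1262
G1 X26.00 Y0.00 E1.0307
G1 X26.00 Y21.00 E2.0784
G1 X10.52 Y21.00 E2.8507
G1 X11.92 Y19.92 E2.9389
G1 X13.59 Y17.75 E3.0755
G1 X14.64 Y15.22 E3.2122
G1 X15.00 Y12.50 E3.3491
G1 X14.64 Y9.78 E3.4860
G1 X13.59 Y7.25 E3.6226
G1 X11.92 Y5.08 E3.7592
G1 X9.75 Y3.41 E3.8958
G1 X7.22 Y2.36 E4.0325
G1 X6.95 Y2.32 E4.0461

At z = 1.2 mm: the cube is present — its section is the full 26×21 rectangle; the cylinder at (2, -1): section is a regular 24-gon, circumradius r=6; the r=10.5 cylinder at (4.5, 12.5) gives a regular 24-gon of circumradius 10.5 (constant along its height); the cylinder at (12.5, 2.5) is absent (z outside [1.5, 10.5]); Taking the first minus the rest: starting from the 26×21 cube, the r=6 cylinder at (2, -1) partially overlaps it — only the 31.73 mm² overlap (of its 111.81 mm²) is removed, clipping the outline; the r=10.5 cylinder at (4.5, 12.5) partially overlaps it — only the 232.59 mm² overlap (of its 342.42 mm²) is removed, clipping the outline — 1 connected region; the cube at (15.5, -3.5) is absent (z outside [3.5, 26.5]); After the difference (first − rest): none of the subtracted shapes is present at this height, so that combined region is unchanged — 1 connected region. The outline is a single polygon with 16 vertices. Extrusion per mm of travel: 0.4 × 0.3 / (π × 0.875²) = 0.049890. Accumulating E over each segment gives final E = 4.0461.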